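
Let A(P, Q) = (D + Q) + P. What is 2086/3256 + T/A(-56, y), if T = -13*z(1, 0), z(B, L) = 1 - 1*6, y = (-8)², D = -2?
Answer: 56039/4884 ≈ 11.474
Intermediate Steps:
y = 64
z(B, L) = -5 (z(B, L) = 1 - 6 = -5)
A(P, Q) = -2 + P + Q (A(P, Q) = (-2 + Q) + P = -2 + P + Q)
T = 65 (T = -13*(-5) = 65)
2086/3256 + T/A(-56, y) = 2086/3256 + 65/(-2 - 56 + 64) = 2086*(1/3256) + 65/6 = 1043/1628 + 65*(⅙) = 1043/1628 + 65/6 = 56039/4884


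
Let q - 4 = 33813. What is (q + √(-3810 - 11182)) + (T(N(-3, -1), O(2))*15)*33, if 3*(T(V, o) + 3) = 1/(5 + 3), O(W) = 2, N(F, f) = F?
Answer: 258821/8 + 4*I*√937 ≈ 32353.0 + 122.44*I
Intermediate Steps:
T(V, o) = -71/24 (T(V, o) = -3 + 1/(3*(5 + 3)) = -3 + (⅓)/8 = -3 + (⅓)*(⅛) = -3 + 1/24 = -71/24)
q = 33817 (q = 4 + 33813 = 33817)
(q + √(-3810 - 11182)) + (T(N(-3, -1), O(2))*15)*33 = (33817 + √(-3810 - 11182)) - 71/24*15*33 = (33817 + √(-14992)) - 355/8*33 = (33817 + 4*I*√937) - 11715/8 = 258821/8 + 4*I*√937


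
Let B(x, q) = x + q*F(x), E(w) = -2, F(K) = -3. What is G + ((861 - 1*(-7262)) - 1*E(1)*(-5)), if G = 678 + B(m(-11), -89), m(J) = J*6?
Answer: 8992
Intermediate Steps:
m(J) = 6*J
B(x, q) = x - 3*q (B(x, q) = x + q*(-3) = x - 3*q)
G = 879 (G = 678 + (6*(-11) - 3*(-89)) = 678 + (-66 + 267) = 678 + 201 = 879)
G + ((861 - 1*(-7262)) - 1*E(1)*(-5)) = 879 + ((861 - 1*(-7262)) - 1*(-2)*(-5)) = 879 + ((861 + 7262) - (-2)*(-5)) = 879 + (8123 - 1*10) = 879 + (8123 - 10) = 879 + 8113 = 8992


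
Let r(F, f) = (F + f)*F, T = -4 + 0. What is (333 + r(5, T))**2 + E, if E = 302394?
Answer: 416638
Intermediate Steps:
T = -4
r(F, f) = F*(F + f)
(333 + r(5, T))**2 + E = (333 + 5*(5 - 4))**2 + 302394 = (333 + 5*1)**2 + 302394 = (333 + 5)**2 + 302394 = 338**2 + 302394 = 114244 + 302394 = 416638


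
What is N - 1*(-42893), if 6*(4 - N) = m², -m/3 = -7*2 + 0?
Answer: 42603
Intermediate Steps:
m = 42 (m = -3*(-7*2 + 0) = -3*(-14 + 0) = -3*(-14) = 42)
N = -290 (N = 4 - ⅙*42² = 4 - ⅙*1764 = 4 - 294 = -290)
N - 1*(-42893) = -290 - 1*(-42893) = -290 + 42893 = 42603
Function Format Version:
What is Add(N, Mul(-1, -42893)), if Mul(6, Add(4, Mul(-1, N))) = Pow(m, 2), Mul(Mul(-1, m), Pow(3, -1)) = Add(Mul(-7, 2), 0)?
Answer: 42603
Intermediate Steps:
m = 42 (m = Mul(-3, Add(Mul(-7, 2), 0)) = Mul(-3, Add(-14, 0)) = Mul(-3, -14) = 42)
N = -290 (N = Add(4, Mul(Rational(-1, 6), Pow(42, 2))) = Add(4, Mul(Rational(-1, 6), 1764)) = Add(4, -294) = -290)
Add(N, Mul(-1, -42893)) = Add(-290, Mul(-1, -42893)) = Add(-290, 42893) = 42603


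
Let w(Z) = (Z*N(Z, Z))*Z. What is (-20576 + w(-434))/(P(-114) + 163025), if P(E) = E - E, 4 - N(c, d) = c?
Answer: 82479352/163025 ≈ 505.93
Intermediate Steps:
N(c, d) = 4 - c
P(E) = 0
w(Z) = Z**2*(4 - Z) (w(Z) = (Z*(4 - Z))*Z = Z**2*(4 - Z))
(-20576 + w(-434))/(P(-114) + 163025) = (-20576 + (-434)**2*(4 - 1*(-434)))/(0 + 163025) = (-20576 + 188356*(4 + 434))/163025 = (-20576 + 188356*438)*(1/163025) = (-20576 + 82499928)*(1/163025) = 82479352*(1/163025) = 82479352/163025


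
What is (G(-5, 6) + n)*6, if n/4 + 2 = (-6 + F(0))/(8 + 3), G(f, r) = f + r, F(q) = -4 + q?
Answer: -702/11 ≈ -63.818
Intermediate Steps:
n = -128/11 (n = -8 + 4*((-6 + (-4 + 0))/(8 + 3)) = -8 + 4*((-6 - 4)/11) = -8 + 4*(-10*1/11) = -8 + 4*(-10/11) = -8 - 40/11 = -128/11 ≈ -11.636)
(G(-5, 6) + n)*6 = ((-5 + 6) - 128/11)*6 = (1 - 128/11)*6 = -117/11*6 = -702/11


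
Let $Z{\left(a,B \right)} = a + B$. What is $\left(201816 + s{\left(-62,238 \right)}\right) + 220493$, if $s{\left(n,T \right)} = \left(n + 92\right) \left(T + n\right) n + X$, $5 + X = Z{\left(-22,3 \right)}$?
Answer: $94925$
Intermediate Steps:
$Z{\left(a,B \right)} = B + a$
$X = -24$ ($X = -5 + \left(3 - 22\right) = -5 - 19 = -24$)
$s{\left(n,T \right)} = -24 + n \left(92 + n\right) \left(T + n\right)$ ($s{\left(n,T \right)} = \left(n + 92\right) \left(T + n\right) n - 24 = \left(92 + n\right) \left(T + n\right) n - 24 = n \left(92 + n\right) \left(T + n\right) - 24 = -24 + n \left(92 + n\right) \left(T + n\right)$)
$\left(201816 + s{\left(-62,238 \right)}\right) + 220493 = \left(201816 + \left(-24 + \left(-62\right)^{3} + 92 \left(-62\right)^{2} + 238 \left(-62\right)^{2} + 92 \cdot 238 \left(-62\right)\right)\right) + 220493 = \left(201816 - 327384\right) + 220493 = -125568 + 220493 = 94925$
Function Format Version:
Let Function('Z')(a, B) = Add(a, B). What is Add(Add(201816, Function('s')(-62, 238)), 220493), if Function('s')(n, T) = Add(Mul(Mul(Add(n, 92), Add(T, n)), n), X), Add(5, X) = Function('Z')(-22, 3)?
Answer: 94925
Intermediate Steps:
Function('Z')(a, B) = Add(B, a)
X = -24 (X = Add(-5, Add(3, -22)) = Add(-5, -19) = -24)
Function('s')(n, T) = Add(-24, Mul(n, Add(92, n), Add(T, n))) (Function('s')(n, T) = Add(Mul(Mul(Add(n, 92), Add(T, n)), n), -24) = Add(Mul(Mul(Add(92, n), Add(T, n)), n), -24) = Add(Mul(n, Add(92, n), Add(T, n)), -24) = Add(-24, Mul(n, Add(92, n), Add(T, n))))
Add(Add(201816, Function('s')(-62, 238)), 220493) = Add(Add(201816, Add(-24, Pow(-62, 3), Mul(92, Pow(-62, 2)), Mul(238, Pow(-62, 2)), Mul(92, 238, -62))), 220493) = Add(Add(201816, Add(-24, -238328, Mul(92, 3844), Mul(238, 3844), -1357552)), 220493) = Add(Add(201816, Add(-24, -238328, 353648, 914872, -1357552)), 220493) = Add(Add(201816, -327384), 220493) = Add(-125568, 220493) = 94925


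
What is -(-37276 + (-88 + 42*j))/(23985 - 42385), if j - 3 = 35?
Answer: -4471/2300 ≈ -1.9439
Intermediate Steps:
j = 38 (j = 3 + 35 = 38)
-(-37276 + (-88 + 42*j))/(23985 - 42385) = -(-37276 + (-88 + 42*38))/(23985 - 42385) = -(-37276 + (-88 + 1596))/(-18400) = -(-37276 + 1508)*(-1)/18400 = -(-35768)*(-1)/18400 = -1*4471/2300 = -4471/2300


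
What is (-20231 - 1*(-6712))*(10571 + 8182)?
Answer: -253521807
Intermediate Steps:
(-20231 - 1*(-6712))*(10571 + 8182) = (-20231 + 6712)*18753 = -13519*18753 = -253521807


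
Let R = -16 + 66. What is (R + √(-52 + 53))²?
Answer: 2601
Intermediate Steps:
R = 50
(R + √(-52 + 53))² = (50 + √(-52 + 53))² = (50 + √1)² = (50 + 1)² = 51² = 2601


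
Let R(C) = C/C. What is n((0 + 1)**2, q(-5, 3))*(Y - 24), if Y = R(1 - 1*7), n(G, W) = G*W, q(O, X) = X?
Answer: -69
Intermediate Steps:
R(C) = 1
Y = 1
n((0 + 1)**2, q(-5, 3))*(Y - 24) = ((0 + 1)**2*3)*(1 - 24) = (1**2*3)*(-23) = (1*3)*(-23) = 3*(-23) = -69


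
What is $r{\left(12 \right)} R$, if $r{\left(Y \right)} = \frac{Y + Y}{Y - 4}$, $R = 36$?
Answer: $108$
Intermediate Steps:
$r{\left(Y \right)} = \frac{2 Y}{-4 + Y}$
$r{\left(12 \right)} R = 2 \cdot 12 \frac{1}{-4 + 12} \cdot 36 = 2 \cdot 12 \cdot \frac{1}{8} \cdot 36 = 3 \cdot 36 = 108$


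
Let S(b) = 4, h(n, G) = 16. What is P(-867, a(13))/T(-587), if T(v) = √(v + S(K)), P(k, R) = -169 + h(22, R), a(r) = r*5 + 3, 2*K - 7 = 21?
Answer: 153*I*√583/583 ≈ 6.3366*I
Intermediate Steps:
K = 14 (K = 7/2 + (½)*21 = 7/2 + 21/2 = 14)
a(r) = 3 + 5*r (a(r) = 5*r + 3 = 3 + 5*r)
P(k, R) = -153 (P(k, R) = -169 + 16 = -153)
T(v) = √(4 + v) (T(v) = √(v + 4) = √(4 + v))
P(-867, a(13))/T(-587) = -153/√(4 - 587) = -153*(-I*√583/583) = -(-153)*I*√583/583 = 153*I*√583/583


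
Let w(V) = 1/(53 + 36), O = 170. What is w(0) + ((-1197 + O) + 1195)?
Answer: 14953/89 ≈ 168.01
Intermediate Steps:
w(V) = 1/89
w(0) + ((-1197 + O) + 1195) = 1/89 + ((-1197 + 170) + 1195) = 1/89 + (-1027 + 1195) = 1/89 + 168 = 14953/89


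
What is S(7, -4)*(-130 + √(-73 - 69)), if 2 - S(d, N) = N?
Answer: -780 + 6*I*√142 ≈ -780.0 + 71.498*I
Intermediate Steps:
S(d, N) = 2 - N
S(7, -4)*(-130 + √(-73 - 69)) = (2 - 1*(-4))*(-130 + √(-73 - 69)) = (2 + 4)*(-130 + √(-142)) = 6*(-130 + I*√142) = -780 + 6*I*√142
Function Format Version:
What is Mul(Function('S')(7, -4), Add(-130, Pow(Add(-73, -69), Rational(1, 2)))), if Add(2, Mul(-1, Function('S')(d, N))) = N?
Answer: Add(-780, Mul(6, I, Pow(142, Rational(1, 2)))) ≈ Add(-780.00, Mul(71.498, I))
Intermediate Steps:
Function('S')(d, N) = Add(2, Mul(-1, N))
Mul(Function('S')(7, -4), Add(-130, Pow(Add(-73, -69), Rational(1, 2)))) = Mul(Add(2, Mul(-1, -4)), Add(-130, Pow(Add(-73, -69), Rational(1, 2)))) = Mul(Add(2, 4), Add(-130, Pow(-142, Rational(1, 2)))) = Mul(6, Add(-130, Mul(I, Pow(142, Rational(1, 2))))) = Add(-780, Mul(6, I, Pow(142, Rational(1, 2))))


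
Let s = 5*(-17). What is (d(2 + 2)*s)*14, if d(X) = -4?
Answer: 4760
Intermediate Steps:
s = -85
(d(2 + 2)*s)*14 = -4*(-85)*14 = 340*14 = 4760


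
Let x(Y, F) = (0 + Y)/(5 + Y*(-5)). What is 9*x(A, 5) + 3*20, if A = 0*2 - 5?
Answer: 117/2 ≈ 58.500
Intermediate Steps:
A = -5 (A = 0 - 5 = -5)
x(Y, F) = Y/(5 - 5*Y)
9*x(A, 5) + 3*20 = 9*(-1*(-5)/(-5 + 5*(-5))) + 3*20 = 9*(-1*(-5)/(-5 - 25)) + 60 = 9*(-1*(-5)/(-30)) + 60 = 9*(-1*(-5)*(-1/30)) + 60 = 9*(-⅙) + 60 = -3/2 + 60 = 117/2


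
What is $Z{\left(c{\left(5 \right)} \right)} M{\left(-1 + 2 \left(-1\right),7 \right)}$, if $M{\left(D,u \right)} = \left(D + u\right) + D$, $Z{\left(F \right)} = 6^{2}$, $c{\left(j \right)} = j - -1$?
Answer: $36$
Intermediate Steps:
$c{\left(j \right)} = 1 + j$ ($c{\left(j \right)} = j + 1 = 1 + j$)
$Z{\left(F \right)} = 36$
$M{\left(D,u \right)} = u + 2 D$
$Z{\left(c{\left(5 \right)} \right)} M{\left(-1 + 2 \left(-1\right),7 \right)} = 36 \left(7 + 2 \left(-1 + 2 \left(-1\right)\right)\right) = 36 \left(7 + 2 \left(-1 - 2\right)\right) = 36 \left(7 + 2 \left(-3\right)\right) = 36 \left(7 - 6\right) = 36 \cdot 1 = 36$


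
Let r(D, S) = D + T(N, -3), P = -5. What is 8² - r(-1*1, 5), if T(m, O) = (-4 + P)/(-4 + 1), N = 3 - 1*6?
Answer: 62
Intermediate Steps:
N = -3 (N = 3 - 6 = -3)
T(m, O) = 3 (T(m, O) = (-4 - 5)/(-4 + 1) = -9/(-3) = -9*(-⅓) = 3)
r(D, S) = 3 + D (r(D, S) = D + 3 = 3 + D)
8² - r(-1*1, 5) = 8² - (3 - 1*1) = 64 - (3 - 1) = 64 - 1*2 = 64 - 2 = 62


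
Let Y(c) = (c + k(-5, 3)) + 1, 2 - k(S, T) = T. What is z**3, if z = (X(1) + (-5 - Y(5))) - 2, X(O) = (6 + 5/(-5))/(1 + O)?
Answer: -6859/8 ≈ -857.38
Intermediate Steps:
X(O) = 5/(1 + O) (X(O) = (6 + 5*(-1/5))/(1 + O) = (6 - 1)/(1 + O) = 5/(1 + O))
k(S, T) = 2 - T
Y(c) = c (Y(c) = (c + (2 - 1*3)) + 1 = (c + (2 - 3)) + 1 = (c - 1) + 1 = (-1 + c) + 1 = c)
z = -19/2 (z = (5/(1 + 1) + (-5 - 1*5)) - 2 = (5/2 + (-5 - 5)) - 2 = (5*(1/2) - 10) - 2 = (5/2 - 10) - 2 = -15/2 - 2 = -19/2 ≈ -9.5000)
z**3 = (-19/2)**3 = -6859/8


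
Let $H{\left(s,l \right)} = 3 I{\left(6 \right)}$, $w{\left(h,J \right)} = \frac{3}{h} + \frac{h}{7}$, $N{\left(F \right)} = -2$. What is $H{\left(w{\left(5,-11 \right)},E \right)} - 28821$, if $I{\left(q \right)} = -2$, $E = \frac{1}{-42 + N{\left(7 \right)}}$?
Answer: $-28827$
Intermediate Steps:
$w{\left(h,J \right)} = \frac{3}{h} + \frac{h}{7}$ ($w{\left(h,J \right)} = \frac{3}{h} + h \frac{1}{7} = \frac{3}{h} + \frac{h}{7}$)
$E = - \frac{1}{44}$ ($E = \frac{1}{-42 - 2} = \frac{1}{-44} = - \frac{1}{44} \approx -0.022727$)
$H{\left(s,l \right)} = -6$ ($H{\left(s,l \right)} = 3 \left(-2\right) = -6$)
$H{\left(w{\left(5,-11 \right)},E \right)} - 28821 = -6 - 28821 = -28827$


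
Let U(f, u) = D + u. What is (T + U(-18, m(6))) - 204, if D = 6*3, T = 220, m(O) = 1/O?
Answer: 205/6 ≈ 34.167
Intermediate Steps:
m(O) = 1/O
D = 18
U(f, u) = 18 + u
(T + U(-18, m(6))) - 204 = (220 + (18 + 1/6)) - 204 = (220 + 109/6) - 204 = 1429/6 - 204 = 205/6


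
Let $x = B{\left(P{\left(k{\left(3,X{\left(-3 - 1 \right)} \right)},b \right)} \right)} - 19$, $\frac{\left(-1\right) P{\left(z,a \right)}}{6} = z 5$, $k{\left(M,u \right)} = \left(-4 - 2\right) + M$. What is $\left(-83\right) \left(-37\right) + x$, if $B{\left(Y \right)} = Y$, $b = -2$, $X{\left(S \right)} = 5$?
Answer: $3142$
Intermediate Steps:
$k{\left(M,u \right)} = -6 + M$
$P{\left(z,a \right)} = - 30 z$ ($P{\left(z,a \right)} = - 6 z 5 = - 6 \cdot 5 z = - 30 z$)
$x = 71$ ($x = - 30 \left(-6 + 3\right) - 19 = \left(-30\right) \left(-3\right) - 19 = 90 - 19 = 71$)
$\left(-83\right) \left(-37\right) + x = \left(-83\right) \left(-37\right) + 71 = 3071 + 71 = 3142$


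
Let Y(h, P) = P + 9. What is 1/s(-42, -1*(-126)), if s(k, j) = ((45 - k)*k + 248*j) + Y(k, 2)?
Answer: 1/27605 ≈ 3.6225e-5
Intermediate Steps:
Y(h, P) = 9 + P
s(k, j) = 11 + 248*j + k*(45 - k) (s(k, j) = ((45 - k)*k + 248*j) + (9 + 2) = (k*(45 - k) + 248*j) + 11 = (248*j + k*(45 - k)) + 11 = 11 + 248*j + k*(45 - k))
1/s(-42, -1*(-126)) = 1/(11 - 1*(-42)² + 45*(-42) + 248*(-1*(-126))) = 1/(11 - 1*1764 - 1890 + 248*126) = 1/(11 - 1764 - 1890 + 31248) = 1/27605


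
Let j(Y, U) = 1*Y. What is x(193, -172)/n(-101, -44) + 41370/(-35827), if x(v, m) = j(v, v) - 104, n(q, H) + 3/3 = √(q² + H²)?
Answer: -498877717/434796472 + 89*√12137/12136 ≈ -0.33946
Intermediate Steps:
j(Y, U) = Y
n(q, H) = -1 + √(H² + q²) (n(q, H) = -1 + √(q² + H²) = -1 + √(H² + q²))
x(v, m) = -104 + v (x(v, m) = v - 104 = -104 + v)
x(193, -172)/n(-101, -44) + 41370/(-35827) = (-104 + 193)/(-1 + √((-44)² + (-101)²)) + 41370/(-35827) = 89/(-1 + √(1936 + 10201)) + 41370*(-1/35827) = 89/(-1 + √12137) - 41370/35827 = -41370/35827 + 89/(-1 + √12137)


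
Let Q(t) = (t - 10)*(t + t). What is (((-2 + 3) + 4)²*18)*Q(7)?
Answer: -18900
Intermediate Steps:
Q(t) = 2*t*(-10 + t) (Q(t) = (-10 + t)*(2*t) = 2*t*(-10 + t))
(((-2 + 3) + 4)²*18)*Q(7) = (((-2 + 3) + 4)²*18)*(2*7*(-10 + 7)) = ((1 + 4)²*18)*(2*7*(-3)) = (5²*18)*(-42) = (25*18)*(-42) = 450*(-42) = -18900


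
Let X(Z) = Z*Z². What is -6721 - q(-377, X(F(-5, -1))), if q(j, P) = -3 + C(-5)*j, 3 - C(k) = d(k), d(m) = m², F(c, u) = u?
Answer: -15012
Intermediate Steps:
X(Z) = Z³
C(k) = 3 - k²
q(j, P) = -3 - 22*j (q(j, P) = -3 + (3 - 1*(-5)²)*j = -3 + (3 - 1*25)*j = -3 + (3 - 25)*j = -3 - 22*j)
-6721 - q(-377, X(F(-5, -1))) = -6721 - (-3 - 22*(-377)) = -6721 - (-3 + 8294) = -6721 - 1*8291 = -6721 - 8291 = -15012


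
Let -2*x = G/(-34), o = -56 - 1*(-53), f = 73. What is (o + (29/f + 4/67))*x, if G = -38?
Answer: 118161/83147 ≈ 1.4211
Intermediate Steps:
o = -3 (o = -56 + 53 = -3)
x = -19/34 (x = -(-19)/(-34) = -(-19)*(-1)/34 = -½*19/17 = -19/34 ≈ -0.55882)
(o + (29/f + 4/67))*x = (-3 + (29/73 + 4/67))*(-19/34) = (-3 + 2235/4891)*(-19/34) = -12438/4891*(-19/34) = 118161/83147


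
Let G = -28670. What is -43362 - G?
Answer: -14692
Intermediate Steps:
-43362 - G = -43362 - 1*(-28670) = -43362 + 28670 = -14692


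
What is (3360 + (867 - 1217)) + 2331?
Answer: 5341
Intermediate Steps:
(3360 + (867 - 1217)) + 2331 = (3360 - 350) + 2331 = 3010 + 2331 = 5341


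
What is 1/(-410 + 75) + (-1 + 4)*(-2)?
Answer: -2011/335 ≈ -6.0030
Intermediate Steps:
1/(-410 + 75) + (-1 + 4)*(-2) = 1/(-335) + 3*(-2) = -1/335 - 6 = -2011/335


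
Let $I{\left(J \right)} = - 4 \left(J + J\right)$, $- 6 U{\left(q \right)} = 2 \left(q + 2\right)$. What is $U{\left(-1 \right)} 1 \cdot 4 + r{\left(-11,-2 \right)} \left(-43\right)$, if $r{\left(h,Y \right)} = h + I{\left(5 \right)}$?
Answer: $\frac{6575}{3} \approx 2191.7$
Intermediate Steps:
$U{\left(q \right)} = - \frac{2}{3} - \frac{q}{3}$ ($U{\left(q \right)} = - \frac{2 \left(q + 2\right)}{6} = - \frac{2 \left(2 + q\right)}{6} = - \frac{4 + 2 q}{6} = - \frac{2}{3} - \frac{q}{3}$)
$I{\left(J \right)} = - 8 J$ ($I{\left(J \right)} = - 4 \cdot 2 J = - 8 J$)
$r{\left(h,Y \right)} = -40 + h$ ($r{\left(h,Y \right)} = h - 40 = -40 + h$)
$U{\left(-1 \right)} 1 \cdot 4 + r{\left(-11,-2 \right)} \left(-43\right) = \left(- \frac{2}{3} - - \frac{1}{3}\right) 1 \cdot 4 + \left(-40 - 11\right) \left(-43\right) = \left(- \frac{2}{3} + \frac{1}{3}\right) 1 \cdot 4 - -2193 = \left(- \frac{1}{3}\right) 1 \cdot 4 + 2193 = \left(- \frac{1}{3}\right) 4 + 2193 = - \frac{4}{3} + 2193 = \frac{6575}{3}$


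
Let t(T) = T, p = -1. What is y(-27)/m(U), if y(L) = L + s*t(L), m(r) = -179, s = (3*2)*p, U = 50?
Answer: -135/179 ≈ -0.75419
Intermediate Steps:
s = -6 (s = (3*2)*(-1) = 6*(-1) = -6)
y(L) = -5*L (y(L) = L - 6*L = -5*L)
y(-27)/m(U) = -5*(-27)/(-179) = 135*(-1/179) = -135/179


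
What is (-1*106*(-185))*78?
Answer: 1529580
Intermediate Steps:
(-1*106*(-185))*78 = -106*(-185)*78 = 19610*78 = 1529580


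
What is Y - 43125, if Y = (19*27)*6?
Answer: -40047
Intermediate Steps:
Y = 3078 (Y = 513*6 = 3078)
Y - 43125 = 3078 - 43125 = -40047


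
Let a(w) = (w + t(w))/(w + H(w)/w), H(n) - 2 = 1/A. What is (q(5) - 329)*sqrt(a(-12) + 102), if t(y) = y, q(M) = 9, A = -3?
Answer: -320*sqrt(19856406)/437 ≈ -3263.0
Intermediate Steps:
H(n) = 5/3 (H(n) = 2 + 1/(-3) = 2 + 1*(-1/3) = 2 - 1/3 = 5/3)
a(w) = 2*w/(w + 5/(3*w)) (a(w) = (w + w)/(w + 5/(3*w)) = (2*w)/(w + 5/(3*w)) = 2*w/(w + 5/(3*w)))
(q(5) - 329)*sqrt(a(-12) + 102) = (9 - 329)*sqrt(6*(-12)**2/(5 + 3*(-12)**2) + 102) = -320*sqrt(6*144/(5 + 3*144) + 102) = -320*sqrt(6*144/(5 + 432) + 102) = -320*sqrt(6*144/437 + 102) = -320*sqrt(6*144*(1/437) + 102) = -320*sqrt(864/437 + 102) = -320*sqrt(19856406)/437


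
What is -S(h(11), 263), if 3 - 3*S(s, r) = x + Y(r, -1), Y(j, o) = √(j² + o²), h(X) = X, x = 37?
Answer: 34/3 + √69170/3 ≈ 99.001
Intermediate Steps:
S(s, r) = -34/3 - √(1 + r²)/3 (S(s, r) = 1 - (37 + √(r² + (-1)²))/3 = 1 - (37 + √(r² + 1))/3 = 1 - (37 + √(1 + r²))/3 = 1 + (-37/3 - √(1 + r²)/3) = -34/3 - √(1 + r²)/3)
-S(h(11), 263) = -(-34/3 - √(1 + 263²)/3) = -(-34/3 - √(1 + 69169)/3) = -(-34/3 - √69170/3) = 34/3 + √69170/3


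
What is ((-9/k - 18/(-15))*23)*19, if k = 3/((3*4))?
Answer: -76038/5 ≈ -15208.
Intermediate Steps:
k = ¼ (k = 3/12 = 3*(1/12) = ¼ ≈ 0.25000)
((-9/k - 18/(-15))*23)*19 = ((-9/¼ - 18/(-15))*23)*19 = ((-9*4 - 18*(-1/15))*23)*19 = ((-36 + 6/5)*23)*19 = -174/5*23*19 = -4002/5*19 = -76038/5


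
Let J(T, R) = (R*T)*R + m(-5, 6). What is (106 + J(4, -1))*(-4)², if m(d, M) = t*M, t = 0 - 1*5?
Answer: 1280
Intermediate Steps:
t = -5 (t = 0 - 5 = -5)
m(d, M) = -5*M
J(T, R) = -30 + T*R² (J(T, R) = (R*T)*R - 5*6 = T*R² - 30 = -30 + T*R²)
(106 + J(4, -1))*(-4)² = (106 + (-30 + 4*(-1)²))*(-4)² = (106 + (-30 + 4*1))*16 = (106 + (-30 + 4))*16 = (106 - 26)*16 = 80*16 = 1280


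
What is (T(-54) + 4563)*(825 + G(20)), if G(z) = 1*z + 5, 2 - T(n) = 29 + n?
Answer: 3901500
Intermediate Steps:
T(n) = -27 - n (T(n) = 2 - (29 + n) = 2 + (-29 - n) = -27 - n)
G(z) = 5 + z (G(z) = z + 5 = 5 + z)
(T(-54) + 4563)*(825 + G(20)) = ((-27 - 1*(-54)) + 4563)*(825 + (5 + 20)) = ((-27 + 54) + 4563)*(825 + 25) = (27 + 4563)*850 = 4590*850 = 3901500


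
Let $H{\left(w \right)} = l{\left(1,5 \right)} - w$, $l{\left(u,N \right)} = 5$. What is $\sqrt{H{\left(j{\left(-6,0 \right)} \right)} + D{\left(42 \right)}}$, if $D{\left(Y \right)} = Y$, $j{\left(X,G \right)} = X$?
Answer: $\sqrt{53} \approx 7.2801$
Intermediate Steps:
$H{\left(w \right)} = 5 - w$
$\sqrt{H{\left(j{\left(-6,0 \right)} \right)} + D{\left(42 \right)}} = \sqrt{\left(5 - -6\right) + 42} = \sqrt{\left(5 + 6\right) + 42} = \sqrt{11 + 42} = \sqrt{53}$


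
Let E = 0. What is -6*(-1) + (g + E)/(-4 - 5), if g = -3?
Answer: 19/3 ≈ 6.3333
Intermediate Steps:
-6*(-1) + (g + E)/(-4 - 5) = -6*(-1) + (-3 + 0)/(-4 - 5) = 6 - 3/(-9) = 6 - 3*(-1/9) = 6 + 1/3 = 19/3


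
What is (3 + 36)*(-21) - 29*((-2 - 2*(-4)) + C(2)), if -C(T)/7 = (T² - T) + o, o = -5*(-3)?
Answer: 2458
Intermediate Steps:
o = 15
C(T) = -105 - 7*T² + 7*T (C(T) = -7*((T² - T) + 15) = -7*(15 + T² - T) = -105 - 7*T² + 7*T)
(3 + 36)*(-21) - 29*((-2 - 2*(-4)) + C(2)) = (3 + 36)*(-21) - 29*((-2 - 2*(-4)) + (-105 - 7*2² + 7*2)) = 39*(-21) - 29*((-2 + 8) + (-105 - 7*4 + 14)) = -819 - 29*(6 + (-105 - 28 + 14)) = -819 - 29*(6 - 119) = -819 - 29*(-113) = -819 + 3277 = 2458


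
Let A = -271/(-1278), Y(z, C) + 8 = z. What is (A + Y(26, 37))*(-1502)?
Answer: -17479525/639 ≈ -27355.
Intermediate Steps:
Y(z, C) = -8 + z
A = 271/1278 (A = -271*(-1/1278) = 271/1278 ≈ 0.21205)
(A + Y(26, 37))*(-1502) = (271/1278 + (-8 + 26))*(-1502) = (271/1278 + 18)*(-1502) = (23275/1278)*(-1502) = -17479525/639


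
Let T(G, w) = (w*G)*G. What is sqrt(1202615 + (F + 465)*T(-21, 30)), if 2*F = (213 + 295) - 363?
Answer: 2*sqrt(2078435) ≈ 2883.4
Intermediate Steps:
T(G, w) = w*G**2 (T(G, w) = (G*w)*G = w*G**2)
F = 145/2 (F = ((213 + 295) - 363)/2 = (508 - 363)/2 = (1/2)*145 = 145/2 ≈ 72.500)
sqrt(1202615 + (F + 465)*T(-21, 30)) = sqrt(1202615 + (145/2 + 465)*(30*(-21)**2)) = sqrt(1202615 + 1075*(30*441)/2) = sqrt(1202615 + (1075/2)*13230) = sqrt(1202615 + 7111125) = sqrt(8313740) = 2*sqrt(2078435)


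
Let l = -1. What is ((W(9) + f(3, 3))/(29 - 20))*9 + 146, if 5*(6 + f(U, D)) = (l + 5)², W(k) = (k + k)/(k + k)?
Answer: 721/5 ≈ 144.20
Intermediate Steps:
W(k) = 1 (W(k) = (2*k)/((2*k)) = (2*k)*(1/(2*k)) = 1)
f(U, D) = -14/5 (f(U, D) = -6 + (-1 + 5)²/5 = -6 + (⅕)*4² = -6 + (⅕)*16 = -6 + 16/5 = -14/5)
((W(9) + f(3, 3))/(29 - 20))*9 + 146 = ((1 - 14/5)/(29 - 20))*9 + 146 = -9/5/9*9 + 146 = -9/5*⅑*9 + 146 = -⅕*9 + 146 = -9/5 + 146 = 721/5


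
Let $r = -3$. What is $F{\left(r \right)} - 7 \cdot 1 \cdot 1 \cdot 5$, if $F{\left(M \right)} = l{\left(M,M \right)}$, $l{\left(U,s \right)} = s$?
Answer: $-38$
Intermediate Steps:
$F{\left(M \right)} = M$
$F{\left(r \right)} - 7 \cdot 1 \cdot 1 \cdot 5 = -3 - 7 \cdot 1 \cdot 1 \cdot 5 = -3 - 7 \cdot 1 \cdot 5 = -3 - 35 = -38$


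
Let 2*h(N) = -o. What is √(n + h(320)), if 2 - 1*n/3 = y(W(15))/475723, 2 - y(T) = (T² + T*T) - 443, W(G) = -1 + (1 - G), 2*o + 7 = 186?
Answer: I*√20867572415/23206 ≈ 6.2249*I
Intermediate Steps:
o = 179/2 (o = -7/2 + (½)*186 = -7/2 + 93 = 179/2 ≈ 89.500)
h(N) = -179/4 (h(N) = (-1*179/2)/2 = (½)*(-179/2) = -179/4)
W(G) = -G
y(T) = 445 - 2*T² (y(T) = 2 - ((T² + T*T) - 443) = 2 - ((T² + T²) - 443) = 2 - (2*T² - 443) = 2 - (-443 + 2*T²) = 2 + (443 - 2*T²) = 445 - 2*T²)
n = 2854353/475723 (n = 6 - 3*(445 - 2*(-1*15)²)/475723 = 6 - 3*(445 - 2*(-15)²)/475723 = 6 - 3*(445 - 2*225)/475723 = 6 - 3*(445 - 450)/475723 = 6 - (-15)/475723 = 6 - 3*(-5/475723) = 6 + 15/475723 = 2854353/475723 ≈ 6.0000)
√(n + h(320)) = √(2854353/475723 - 179/4) = √(-73737005/1902892) = I*√20867572415/23206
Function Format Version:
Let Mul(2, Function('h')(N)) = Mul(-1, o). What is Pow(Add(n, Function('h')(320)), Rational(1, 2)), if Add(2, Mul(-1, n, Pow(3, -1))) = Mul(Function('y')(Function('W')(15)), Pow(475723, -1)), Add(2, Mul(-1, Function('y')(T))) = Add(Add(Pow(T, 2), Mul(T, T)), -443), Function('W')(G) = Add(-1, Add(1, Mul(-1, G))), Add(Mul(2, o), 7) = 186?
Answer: Mul(Rational(1, 23206), I, Pow(20867572415, Rational(1, 2))) ≈ Mul(6.2249, I)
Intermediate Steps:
o = Rational(179, 2) (o = Add(Rational(-7, 2), Mul(Rational(1, 2), 186)) = Add(Rational(-7, 2), 93) = Rational(179, 2) ≈ 89.500)
Function('h')(N) = Rational(-179, 4) (Function('h')(N) = Mul(Rational(1, 2), Mul(-1, Rational(179, 2))) = Mul(Rational(1, 2), Rational(-179, 2)) = Rational(-179, 4))
Function('W')(G) = Mul(-1, G)
Function('y')(T) = Add(445, Mul(-2, Pow(T, 2))) (Function('y')(T) = Add(2, Mul(-1, Add(Add(Pow(T, 2), Mul(T, T)), -443))) = Add(2, Mul(-1, Add(Add(Pow(T, 2), Pow(T, 2)), -443))) = Add(2, Mul(-1, Add(Mul(2, Pow(T, 2)), -443))) = Add(2, Mul(-1, Add(-443, Mul(2, Pow(T, 2))))) = Add(2, Add(443, Mul(-2, Pow(T, 2)))) = Add(445, Mul(-2, Pow(T, 2))))
n = Rational(2854353, 475723) (n = Add(6, Mul(-3, Mul(Add(445, Mul(-2, Pow(Mul(-1, 15), 2))), Pow(475723, -1)))) = Add(6, Mul(-3, Mul(Add(445, Mul(-2, Pow(-15, 2))), Rational(1, 475723)))) = Add(6, Mul(-3, Mul(Add(445, Mul(-2, 225)), Rational(1, 475723)))) = Add(6, Mul(-3, Mul(Add(445, -450), Rational(1, 475723)))) = Add(6, Mul(-3, Mul(-5, Rational(1, 475723)))) = Add(6, Mul(-3, Rational(-5, 475723))) = Add(6, Rational(15, 475723)) = Rational(2854353, 475723) ≈ 6.0000)
Pow(Add(n, Function('h')(320)), Rational(1, 2)) = Pow(Add(Rational(2854353, 475723), Rational(-179, 4)), Rational(1, 2)) = Pow(Rational(-73737005, 1902892), Rational(1, 2)) = Mul(Rational(1, 23206), I, Pow(20867572415, Rational(1, 2)))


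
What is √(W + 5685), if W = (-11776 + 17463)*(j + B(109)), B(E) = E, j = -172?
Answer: 2*I*√88149 ≈ 593.8*I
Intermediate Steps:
W = -358281 (W = (-11776 + 17463)*(-172 + 109) = 5687*(-63) = -358281)
√(W + 5685) = √(-358281 + 5685) = √(-352596) = 2*I*√88149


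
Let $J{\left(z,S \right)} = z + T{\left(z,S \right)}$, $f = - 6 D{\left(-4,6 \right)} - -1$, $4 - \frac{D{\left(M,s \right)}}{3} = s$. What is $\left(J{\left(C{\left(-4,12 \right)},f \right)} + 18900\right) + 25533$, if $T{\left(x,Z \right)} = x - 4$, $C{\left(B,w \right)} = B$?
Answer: $44421$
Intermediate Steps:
$D{\left(M,s \right)} = 12 - 3 s$
$f = 37$ ($f = - 6 \left(12 - 18\right) - -1 = - 6 \left(12 - 18\right) + \left(-3 + 4\right) = \left(-6\right) \left(-6\right) + 1 = 36 + 1 = 37$)
$T{\left(x,Z \right)} = -4 + x$
$J{\left(z,S \right)} = -4 + 2 z$ ($J{\left(z,S \right)} = z + \left(-4 + z\right) = -4 + 2 z$)
$\left(J{\left(C{\left(-4,12 \right)},f \right)} + 18900\right) + 25533 = \left(\left(-4 + 2 \left(-4\right)\right) + 18900\right) + 25533 = \left(\left(-4 - 8\right) + 18900\right) + 25533 = \left(-12 + 18900\right) + 25533 = 18888 + 25533 = 44421$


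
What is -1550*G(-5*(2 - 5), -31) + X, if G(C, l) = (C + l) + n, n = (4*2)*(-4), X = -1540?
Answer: 72860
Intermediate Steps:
n = -32 (n = 8*(-4) = -32)
G(C, l) = -32 + C + l (G(C, l) = (C + l) - 32 = -32 + C + l)
-1550*G(-5*(2 - 5), -31) + X = -1550*(-32 - 5*(2 - 5) - 31) - 1540 = -1550*(-32 - 5*(-3) - 31) - 1540 = -1550*(-32 + 15 - 31) - 1540 = -1550*(-48) - 1540 = 74400 - 1540 = 72860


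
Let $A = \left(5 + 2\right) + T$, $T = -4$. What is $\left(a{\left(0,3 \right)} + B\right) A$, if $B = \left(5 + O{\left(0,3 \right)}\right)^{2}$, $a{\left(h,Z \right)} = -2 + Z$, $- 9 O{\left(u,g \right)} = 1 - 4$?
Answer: $\frac{265}{3} \approx 88.333$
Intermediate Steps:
$O{\left(u,g \right)} = \frac{1}{3}$ ($O{\left(u,g \right)} = - \frac{1 - 4}{9} = \left(- \frac{1}{9}\right) \left(-3\right) = \frac{1}{3}$)
$B = \frac{256}{9}$ ($B = \left(5 + \frac{1}{3}\right)^{2} = \left(\frac{16}{3}\right)^{2} = \frac{256}{9} \approx 28.444$)
$A = 3$ ($A = \left(5 + 2\right) - 4 = 7 - 4 = 3$)
$\left(a{\left(0,3 \right)} + B\right) A = \left(\left(-2 + 3\right) + \frac{256}{9}\right) 3 = \left(1 + \frac{256}{9}\right) 3 = \frac{265}{9} \cdot 3 = \frac{265}{3}$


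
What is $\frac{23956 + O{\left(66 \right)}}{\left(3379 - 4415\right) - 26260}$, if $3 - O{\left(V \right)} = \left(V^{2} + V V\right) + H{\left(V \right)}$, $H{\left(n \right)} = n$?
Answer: $- \frac{15181}{27296} \approx -0.55616$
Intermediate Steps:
$O{\left(V \right)} = 3 - V - 2 V^{2}$ ($O{\left(V \right)} = 3 - \left(\left(V^{2} + V V\right) + V\right) = 3 - \left(\left(V^{2} + V^{2}\right) + V\right) = 3 - \left(2 V^{2} + V\right) = 3 - \left(V + 2 V^{2}\right) = 3 - V - 2 V^{2}$)
$\frac{23956 + O{\left(66 \right)}}{\left(3379 - 4415\right) - 26260} = \frac{23956 - \left(63 + 8712\right)}{\left(3379 - 4415\right) - 26260} = \frac{23956 - 8775}{\left(3379 - 4415\right) - 26260} = \frac{23956 - 8775}{-1036 - 26260} = \frac{23956 - 8775}{-27296} = 15181 \left(- \frac{1}{27296}\right) = - \frac{15181}{27296}$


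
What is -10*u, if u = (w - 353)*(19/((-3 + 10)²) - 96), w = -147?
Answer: -23425000/49 ≈ -4.7806e+5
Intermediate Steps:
u = 2342500/49 (u = (-147 - 353)*(19/((-3 + 10)²) - 96) = -500*(19/(7²) - 96) = -500*(19/49 - 96) = -500*(-4685/49) = 2342500/49 ≈ 47806.)
-10*u = -10*2342500/49 = -23425000/49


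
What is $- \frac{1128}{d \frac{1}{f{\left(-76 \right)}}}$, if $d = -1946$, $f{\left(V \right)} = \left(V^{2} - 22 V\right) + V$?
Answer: $\frac{4157808}{973} \approx 4273.2$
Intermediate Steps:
$f{\left(V \right)} = V^{2} - 21 V$
$- \frac{1128}{d \frac{1}{f{\left(-76 \right)}}} = - \frac{1128}{\left(-1946\right) \frac{1}{\left(-76\right) \left(-21 - 76\right)}} = - \frac{1128}{\left(-1946\right) \frac{1}{\left(-76\right) \left(-97\right)}} = - \frac{1128}{\left(-1946\right) \frac{1}{7372}} = - \frac{1128}{- \frac{973}{3686}} = \left(-1128\right) \left(- \frac{3686}{973}\right) = \frac{4157808}{973}$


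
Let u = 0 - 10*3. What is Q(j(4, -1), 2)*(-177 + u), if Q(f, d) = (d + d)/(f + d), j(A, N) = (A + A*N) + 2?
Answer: -207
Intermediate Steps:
j(A, N) = 2 + A + A*N
Q(f, d) = 2*d/(d + f) (Q(f, d) = (2*d)/(d + f) = 2*d/(d + f))
u = -30 (u = 0 - 30 = -30)
Q(j(4, -1), 2)*(-177 + u) = (2*2/(2 + (2 + 4 + 4*(-1))))*(-177 - 30) = (2*2/(2 + (2 + 4 - 4)))*(-207) = (2*2/(2 + 2))*(-207) = (2*2/4)*(-207) = (2*2*(1/4))*(-207) = 1*(-207) = -207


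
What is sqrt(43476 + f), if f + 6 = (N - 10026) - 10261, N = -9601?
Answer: sqrt(13582) ≈ 116.54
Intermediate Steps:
f = -29894 (f = -6 + ((-9601 - 10026) - 10261) = -6 + (-19627 - 10261) = -6 - 29888 = -29894)
sqrt(43476 + f) = sqrt(43476 - 29894) = sqrt(13582)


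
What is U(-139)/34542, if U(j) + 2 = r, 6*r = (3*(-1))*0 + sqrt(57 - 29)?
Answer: -1/17271 + sqrt(7)/103626 ≈ -3.2369e-5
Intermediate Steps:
r = sqrt(7)/3 (r = ((3*(-1))*0 + sqrt(57 - 29))/6 = (-3*0 + sqrt(28))/6 = (0 + 2*sqrt(7))/6 = (2*sqrt(7))/6 = sqrt(7)/3 ≈ 0.88192)
U(j) = -2 + sqrt(7)/3
U(-139)/34542 = (-2 + sqrt(7)/3)/34542 = (-2 + sqrt(7)/3)*(1/34542) = -1/17271 + sqrt(7)/103626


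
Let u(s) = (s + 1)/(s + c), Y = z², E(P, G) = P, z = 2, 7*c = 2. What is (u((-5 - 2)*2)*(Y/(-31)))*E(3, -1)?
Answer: -91/248 ≈ -0.36694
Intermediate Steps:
c = 2/7 (c = (⅐)*2 = 2/7 ≈ 0.28571)
Y = 4 (Y = 2² = 4)
u(s) = (1 + s)/(2/7 + s) (u(s) = (s + 1)/(s + 2/7) = (1 + s)/(2/7 + s))
(u((-5 - 2)*2)*(Y/(-31)))*E(3, -1) = ((7*(1 + (-5 - 2)*2)/(2 + 7*((-5 - 2)*2)))*(4/(-31)))*3 = ((7*(1 - 7*2)/(2 + 7*(-7*2)))*(4*(-1/31)))*3 = ((7*(1 - 14)/(2 + 7*(-14)))*(-4/31))*3 = ((7*(-13)/(2 - 98))*(-4/31))*3 = ((7*(-13)/(-96))*(-4/31))*3 = ((7*(-1/96)*(-13))*(-4/31))*3 = ((91/96)*(-4/31))*3 = -91/744*3 = -91/248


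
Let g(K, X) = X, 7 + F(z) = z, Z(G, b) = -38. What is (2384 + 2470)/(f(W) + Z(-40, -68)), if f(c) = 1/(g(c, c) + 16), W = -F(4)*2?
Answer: -106788/835 ≈ -127.89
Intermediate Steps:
F(z) = -7 + z
W = 6 (W = -(-7 + 4)*2 = -1*(-3)*2 = 3*2 = 6)
f(c) = 1/(16 + c) (f(c) = 1/(c + 16) = 1/(16 + c))
(2384 + 2470)/(f(W) + Z(-40, -68)) = (2384 + 2470)/(1/(16 + 6) - 38) = 4854/(1/22 - 38) = 4854/(-835/22) = 4854*(-22/835) = -106788/835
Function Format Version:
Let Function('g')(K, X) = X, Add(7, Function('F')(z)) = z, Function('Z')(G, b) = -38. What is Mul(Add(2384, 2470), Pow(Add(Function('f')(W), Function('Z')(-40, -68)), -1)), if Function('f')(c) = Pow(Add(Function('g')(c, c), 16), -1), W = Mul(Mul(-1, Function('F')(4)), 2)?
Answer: Rational(-106788, 835) ≈ -127.89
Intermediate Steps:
Function('F')(z) = Add(-7, z)
W = 6 (W = Mul(Mul(-1, Add(-7, 4)), 2) = Mul(Mul(-1, -3), 2) = Mul(3, 2) = 6)
Function('f')(c) = Pow(Add(16, c), -1) (Function('f')(c) = Pow(Add(c, 16), -1) = Pow(Add(16, c), -1))
Mul(Add(2384, 2470), Pow(Add(Function('f')(W), Function('Z')(-40, -68)), -1)) = Mul(Add(2384, 2470), Pow(Add(Pow(Add(16, 6), -1), -38), -1)) = Mul(4854, Pow(Add(Pow(22, -1), -38), -1)) = Mul(4854, Pow(Add(Rational(1, 22), -38), -1)) = Mul(4854, Pow(Rational(-835, 22), -1)) = Mul(4854, Rational(-22, 835)) = Rational(-106788, 835)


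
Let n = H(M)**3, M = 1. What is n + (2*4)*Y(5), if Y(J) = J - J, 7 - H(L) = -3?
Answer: 1000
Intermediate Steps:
H(L) = 10 (H(L) = 7 - 1*(-3) = 7 + 3 = 10)
Y(J) = 0
n = 1000 (n = 10**3 = 1000)
n + (2*4)*Y(5) = 1000 + (2*4)*0 = 1000 + 8*0 = 1000 + 0 = 1000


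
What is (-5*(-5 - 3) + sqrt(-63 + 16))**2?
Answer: 1553 + 80*I*sqrt(47) ≈ 1553.0 + 548.45*I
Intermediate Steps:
(-5*(-5 - 3) + sqrt(-63 + 16))**2 = (-5*(-8) + sqrt(-47))**2 = (40 + I*sqrt(47))**2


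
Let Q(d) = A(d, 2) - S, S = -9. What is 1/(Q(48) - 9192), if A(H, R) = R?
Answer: -1/9181 ≈ -0.00010892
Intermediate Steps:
Q(d) = 11 (Q(d) = 2 - 1*(-9) = 2 + 9 = 11)
1/(Q(48) - 9192) = 1/(11 - 9192) = 1/(-9181) = -1/9181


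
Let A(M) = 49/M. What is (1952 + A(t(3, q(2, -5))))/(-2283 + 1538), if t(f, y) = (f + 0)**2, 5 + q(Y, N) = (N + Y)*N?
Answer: -17617/6705 ≈ -2.6274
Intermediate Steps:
q(Y, N) = -5 + N*(N + Y) (q(Y, N) = -5 + (N + Y)*N = -5 + N*(N + Y))
t(f, y) = f**2
(1952 + A(t(3, q(2, -5))))/(-2283 + 1538) = (1952 + 49/(3**2))/(-2283 + 1538) = (1952 + 49/9)/(-745) = (1952 + 49*(1/9))*(-1/745) = (1952 + 49/9)*(-1/745) = (17617/9)*(-1/745) = -17617/6705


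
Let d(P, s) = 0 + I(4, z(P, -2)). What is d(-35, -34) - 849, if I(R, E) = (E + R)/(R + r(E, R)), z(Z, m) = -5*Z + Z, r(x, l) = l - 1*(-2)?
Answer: -4173/5 ≈ -834.60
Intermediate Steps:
r(x, l) = 2 + l (r(x, l) = l + 2 = 2 + l)
z(Z, m) = -4*Z
I(R, E) = (E + R)/(2 + 2*R) (I(R, E) = (E + R)/(R + (2 + R)) = (E + R)/(2 + 2*R))
d(P, s) = 2/5 - 2*P/5 (d(P, s) = 0 + (-4*P + 4)/(2*(1 + 4)) = 0 + (1/2)*(4 - 4*P)/5 = 0 + (1/2)*(1/5)*(4 - 4*P) = 0 + (2/5 - 2*P/5) = 2/5 - 2*P/5)
d(-35, -34) - 849 = (2/5 - 2/5*(-35)) - 849 = (2/5 + 14) - 849 = 72/5 - 849 = -4173/5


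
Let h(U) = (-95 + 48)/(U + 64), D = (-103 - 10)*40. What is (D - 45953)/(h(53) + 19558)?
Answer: -5905341/2288239 ≈ -2.5807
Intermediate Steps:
D = -4520 (D = -113*40 = -4520)
h(U) = -47/(64 + U)
(D - 45953)/(h(53) + 19558) = (-4520 - 45953)/(-47/(64 + 53) + 19558) = -50473/(-47/117 + 19558) = -50473/2288239/117 = -50473*117/2288239 = -5905341/2288239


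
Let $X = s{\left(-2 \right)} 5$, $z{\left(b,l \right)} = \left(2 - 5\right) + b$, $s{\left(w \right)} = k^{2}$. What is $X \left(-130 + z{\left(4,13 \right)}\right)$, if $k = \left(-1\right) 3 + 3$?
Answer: $0$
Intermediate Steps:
$k = 0$ ($k = -3 + 3 = 0$)
$s{\left(w \right)} = 0$ ($s{\left(w \right)} = 0^{2} = 0$)
$z{\left(b,l \right)} = -3 + b$
$X = 0$ ($X = 0 \cdot 5 = 0$)
$X \left(-130 + z{\left(4,13 \right)}\right) = 0 \left(-130 + \left(-3 + 4\right)\right) = 0 \left(-130 + 1\right) = 0 \left(-129\right) = 0$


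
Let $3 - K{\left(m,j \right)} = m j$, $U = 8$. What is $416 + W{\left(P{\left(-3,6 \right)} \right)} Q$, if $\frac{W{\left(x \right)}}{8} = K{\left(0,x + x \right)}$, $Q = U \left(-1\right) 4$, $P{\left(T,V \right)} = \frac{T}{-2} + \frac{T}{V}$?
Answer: $-352$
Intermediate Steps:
$P{\left(T,V \right)} = - \frac{T}{2} + \frac{T}{V}$ ($P{\left(T,V \right)} = T \left(- \frac{1}{2}\right) + \frac{T}{V} = - \frac{T}{2} + \frac{T}{V}$)
$Q = -32$ ($Q = 8 \left(-1\right) 4 = \left(-8\right) 4 = -32$)
$K{\left(m,j \right)} = 3 - j m$ ($K{\left(m,j \right)} = 3 - m j = 3 - j m$)
$W{\left(x \right)} = 24$ ($W{\left(x \right)} = 8 \left(3 - \left(x + x\right) 0\right) = 8 \left(3 - 2 x 0\right) = 8 \left(3 + 0\right) = 8 \cdot 3 = 24$)
$416 + W{\left(P{\left(-3,6 \right)} \right)} Q = 416 + 24 \left(-32\right) = 416 - 768 = -352$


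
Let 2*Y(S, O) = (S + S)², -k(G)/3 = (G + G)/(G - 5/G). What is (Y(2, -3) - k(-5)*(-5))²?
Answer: 3481/4 ≈ 870.25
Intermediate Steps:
k(G) = -6*G/(G - 5/G) (k(G) = -3*(G + G)/(G - 5/G) = -3*2*G/(G - 5/G) = -6*G/(G - 5/G))
Y(S, O) = 2*S² (Y(S, O) = (S + S)²/2 = (2*S)²/2 = (4*S²)/2 = 2*S²)
(Y(2, -3) - k(-5)*(-5))² = (2*2² - (-6)*(-5)²/(-5 + (-5)²)*(-5))² = (2*4 - (-6)*25/(-5 + 25)*(-5))² = (8 - (-6)*25/20*(-5))² = (8 - 1*(-15/2)*(-5))² = (8 + (15/2)*(-5))² = (8 - 75/2)² = (-59/2)² = 3481/4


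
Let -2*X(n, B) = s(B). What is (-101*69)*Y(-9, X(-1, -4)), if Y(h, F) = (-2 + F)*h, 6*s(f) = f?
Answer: -104535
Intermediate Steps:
s(f) = f/6
X(n, B) = -B/12
Y(h, F) = h*(-2 + F)
(-101*69)*Y(-9, X(-1, -4)) = (-101*69)*(-9*(-2 - 1/12*(-4))) = -(-62721)*(-2 + ⅓) = -(-62721)*(-5)/3 = -6969*15 = -104535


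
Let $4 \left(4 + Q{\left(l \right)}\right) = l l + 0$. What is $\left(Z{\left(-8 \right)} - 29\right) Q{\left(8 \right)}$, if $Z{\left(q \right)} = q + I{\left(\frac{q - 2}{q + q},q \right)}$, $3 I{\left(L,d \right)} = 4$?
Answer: $-428$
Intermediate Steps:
$Q{\left(l \right)} = -4 + \frac{l^{2}}{4}$ ($Q{\left(l \right)} = -4 + \frac{l l + 0}{4} = -4 + \frac{l^{2} + 0}{4} = -4 + \frac{l^{2}}{4}$)
$I{\left(L,d \right)} = \frac{4}{3}$ ($I{\left(L,d \right)} = \frac{1}{3} \cdot 4 = \frac{4}{3}$)
$Z{\left(q \right)} = \frac{4}{3} + q$ ($Z{\left(q \right)} = q + \frac{4}{3} = \frac{4}{3} + q$)
$\left(Z{\left(-8 \right)} - 29\right) Q{\left(8 \right)} = \left(\left(\frac{4}{3} - 8\right) - 29\right) \left(-4 + \frac{8^{2}}{4}\right) = \left(- \frac{20}{3} - 29\right) \left(-4 + \frac{1}{4} \cdot 64\right) = - \frac{107 \left(-4 + 16\right)}{3} = \left(- \frac{107}{3}\right) 12 = -428$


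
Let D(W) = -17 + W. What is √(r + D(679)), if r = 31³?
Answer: √30453 ≈ 174.51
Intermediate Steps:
r = 29791
√(r + D(679)) = √(29791 + (-17 + 679)) = √(29791 + 662) = √30453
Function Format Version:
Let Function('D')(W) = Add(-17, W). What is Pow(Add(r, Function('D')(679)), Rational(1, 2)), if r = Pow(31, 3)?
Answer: Pow(30453, Rational(1, 2)) ≈ 174.51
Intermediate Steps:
r = 29791
Pow(Add(r, Function('D')(679)), Rational(1, 2)) = Pow(Add(29791, Add(-17, 679)), Rational(1, 2)) = Pow(Add(29791, 662), Rational(1, 2)) = Pow(30453, Rational(1, 2))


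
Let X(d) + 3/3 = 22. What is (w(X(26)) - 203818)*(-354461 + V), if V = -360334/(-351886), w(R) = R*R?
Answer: 437364002662228/6067 ≈ 7.2089e+10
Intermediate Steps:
X(d) = 21 (X(d) = -1 + 22 = 21)
w(R) = R²
V = 180167/175943 (V = -360334*(-1/351886) = 180167/175943 ≈ 1.0240)
(w(X(26)) - 203818)*(-354461 + V) = (21² - 203818)*(-354461 + 180167/175943) = (441 - 203818)*(-62364751556/175943) = -203377*(-62364751556/175943) = 437364002662228/6067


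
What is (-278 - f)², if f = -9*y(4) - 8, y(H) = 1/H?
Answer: 1147041/16 ≈ 71690.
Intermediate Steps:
y(H) = 1/H
f = -41/4 (f = -9/4 - 8 = -41/4 ≈ -10.250)
(-278 - f)² = (-278 - 1*(-41/4))² = (-278 + 41/4)² = (-1071/4)² = 1147041/16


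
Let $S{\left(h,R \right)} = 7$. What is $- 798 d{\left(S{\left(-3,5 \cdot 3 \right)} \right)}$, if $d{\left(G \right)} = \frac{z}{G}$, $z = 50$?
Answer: $-5700$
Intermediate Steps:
$d{\left(G \right)} = \frac{50}{G}$
$- 798 d{\left(S{\left(-3,5 \cdot 3 \right)} \right)} = - 798 \cdot \frac{50}{7} = - 798 \cdot 50 \cdot \frac{1}{7} = \left(-798\right) \frac{50}{7} = -5700$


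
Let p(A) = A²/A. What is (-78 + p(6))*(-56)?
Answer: 4032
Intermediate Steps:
p(A) = A
(-78 + p(6))*(-56) = (-78 + 6)*(-56) = -72*(-56) = 4032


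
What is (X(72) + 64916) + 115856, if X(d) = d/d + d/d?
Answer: 180774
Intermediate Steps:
X(d) = 2 (X(d) = 1 + 1 = 2)
(X(72) + 64916) + 115856 = (2 + 64916) + 115856 = 64918 + 115856 = 180774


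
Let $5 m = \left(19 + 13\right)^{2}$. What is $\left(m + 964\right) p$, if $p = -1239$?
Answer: $- \frac{7240716}{5} \approx -1.4481 \cdot 10^{6}$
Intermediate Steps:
$m = \frac{1024}{5}$ ($m = \frac{\left(19 + 13\right)^{2}}{5} = \frac{32^{2}}{5} = \frac{1}{5} \cdot 1024 = \frac{1024}{5} \approx 204.8$)
$\left(m + 964\right) p = \left(\frac{1024}{5} + 964\right) \left(-1239\right) = \frac{5844}{5} \left(-1239\right) = - \frac{7240716}{5}$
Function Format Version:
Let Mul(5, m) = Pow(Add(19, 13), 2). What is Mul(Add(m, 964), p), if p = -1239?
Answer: Rational(-7240716, 5) ≈ -1.4481e+6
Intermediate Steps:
m = Rational(1024, 5) (m = Mul(Rational(1, 5), Pow(Add(19, 13), 2)) = Mul(Rational(1, 5), Pow(32, 2)) = Mul(Rational(1, 5), 1024) = Rational(1024, 5) ≈ 204.80)
Mul(Add(m, 964), p) = Mul(Add(Rational(1024, 5), 964), -1239) = Mul(Rational(5844, 5), -1239) = Rational(-7240716, 5)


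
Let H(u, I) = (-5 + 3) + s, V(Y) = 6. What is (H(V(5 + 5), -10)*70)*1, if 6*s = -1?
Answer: -455/3 ≈ -151.67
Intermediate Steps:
s = -1/6 (s = (1/6)*(-1) = -1/6 ≈ -0.16667)
H(u, I) = -13/6 (H(u, I) = (-5 + 3) - 1/6 = -2 - 1/6 = -13/6)
(H(V(5 + 5), -10)*70)*1 = -13/6*70*1 = -455/3*1 = -455/3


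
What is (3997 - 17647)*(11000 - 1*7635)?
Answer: -45932250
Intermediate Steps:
(3997 - 17647)*(11000 - 1*7635) = -13650*(11000 - 7635) = -13650*3365 = -45932250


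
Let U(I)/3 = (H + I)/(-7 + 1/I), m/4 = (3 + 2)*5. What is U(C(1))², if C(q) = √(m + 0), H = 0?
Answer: 10000/529 ≈ 18.904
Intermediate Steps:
m = 100 (m = 4*((3 + 2)*5) = 4*(5*5) = 4*25 = 100)
C(q) = 10 (C(q) = √(100 + 0) = √100 = 10)
U(I) = 3*I/(-7 + 1/I) (U(I) = 3*((0 + I)/(-7 + 1/I)) = 3*(I/(-7 + 1/I)) = 3*I/(-7 + 1/I))
U(C(1))² = (-3*10²/(-1 + 7*10))² = (-3*100/(-1 + 70))² = (-3*100/69)² = (-3*100*1/69)² = (-100/23)² = 10000/529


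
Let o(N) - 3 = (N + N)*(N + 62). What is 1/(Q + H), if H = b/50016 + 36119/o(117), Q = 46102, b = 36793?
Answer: 232791136/10732508924081 ≈ 2.1690e-5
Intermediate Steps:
o(N) = 3 + 2*N*(62 + N) (o(N) = 3 + (N + N)*(N + 62) = 3 + (2*N)*(62 + N) = 3 + 2*N*(62 + N))
H = 371972209/232791136 (H = 36793/50016 + 36119/(3 + 2*117² + 124*117) = 36793*(1/50016) + 36119/(3 + 2*13689 + 14508) = 36793/50016 + 36119/(3 + 27378 + 14508) = 36793/50016 + 36119/41889 = 371972209/232791136 ≈ 1.5979)
1/(Q + H) = 1/(46102 + 371972209/232791136) = 1/(10732508924081/232791136) = 232791136/10732508924081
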